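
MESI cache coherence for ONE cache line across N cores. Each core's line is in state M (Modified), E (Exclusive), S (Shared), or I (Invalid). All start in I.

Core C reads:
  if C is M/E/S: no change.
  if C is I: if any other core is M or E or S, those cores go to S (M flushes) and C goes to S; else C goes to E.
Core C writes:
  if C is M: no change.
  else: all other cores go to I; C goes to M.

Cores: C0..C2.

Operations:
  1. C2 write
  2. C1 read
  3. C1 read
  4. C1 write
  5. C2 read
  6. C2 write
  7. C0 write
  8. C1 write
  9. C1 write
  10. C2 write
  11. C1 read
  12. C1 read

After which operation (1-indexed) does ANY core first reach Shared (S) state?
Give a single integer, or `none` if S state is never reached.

Op 1: C2 write [C2 write: invalidate none -> C2=M] -> [I,I,M]
Op 2: C1 read [C1 read from I: others=['C2=M'] -> C1=S, others downsized to S] -> [I,S,S]
  -> First S state at op 2; remaining ops need not be traced.

Answer: 2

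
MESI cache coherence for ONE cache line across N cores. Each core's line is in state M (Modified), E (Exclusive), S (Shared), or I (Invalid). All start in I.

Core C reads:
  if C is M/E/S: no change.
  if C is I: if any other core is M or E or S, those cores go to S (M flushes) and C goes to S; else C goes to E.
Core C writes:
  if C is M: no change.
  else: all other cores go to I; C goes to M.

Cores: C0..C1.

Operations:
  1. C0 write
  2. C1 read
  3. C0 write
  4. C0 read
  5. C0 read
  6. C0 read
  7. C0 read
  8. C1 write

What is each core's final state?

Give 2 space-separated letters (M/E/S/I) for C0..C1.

Op 1: C0 write [C0 write: invalidate none -> C0=M] -> [M,I]
Op 2: C1 read [C1 read from I: others=['C0=M'] -> C1=S, others downsized to S] -> [S,S]
Op 3: C0 write [C0 write: invalidate ['C1=S'] -> C0=M] -> [M,I]
Op 4: C0 read [C0 read: already in M, no change] -> [M,I]
Op 5: C0 read [C0 read: already in M, no change] -> [M,I]
Op 6: C0 read [C0 read: already in M, no change] -> [M,I]
Op 7: C0 read [C0 read: already in M, no change] -> [M,I]
Op 8: C1 write [C1 write: invalidate ['C0=M'] -> C1=M] -> [I,M]

Answer: I M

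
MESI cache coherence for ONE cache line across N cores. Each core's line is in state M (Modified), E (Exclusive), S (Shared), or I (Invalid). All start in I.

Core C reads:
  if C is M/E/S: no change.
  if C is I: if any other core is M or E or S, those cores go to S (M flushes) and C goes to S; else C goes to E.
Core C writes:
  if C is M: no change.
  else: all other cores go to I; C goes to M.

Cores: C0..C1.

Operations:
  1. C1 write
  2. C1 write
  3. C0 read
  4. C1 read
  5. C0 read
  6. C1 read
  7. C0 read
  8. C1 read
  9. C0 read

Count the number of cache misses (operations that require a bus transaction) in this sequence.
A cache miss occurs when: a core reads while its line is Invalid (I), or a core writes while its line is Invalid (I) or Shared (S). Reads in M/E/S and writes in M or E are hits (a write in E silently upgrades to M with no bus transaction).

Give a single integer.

Answer: 2

Derivation:
Op 1: C1 write [C1 write: invalidate none -> C1=M] -> [I,M] [MISS #1: write from I]
Op 2: C1 write [C1 write: already M (modified), no change] -> [I,M] [hit: write from M]
Op 3: C0 read [C0 read from I: others=['C1=M'] -> C0=S, others downsized to S] -> [S,S] [MISS #2: read from I]
Op 4: C1 read [C1 read: already in S, no change] -> [S,S] [hit: read from S]
Op 5: C0 read [C0 read: already in S, no change] -> [S,S] [hit: read from S]
Op 6: C1 read [C1 read: already in S, no change] -> [S,S] [hit: read from S]
Op 7: C0 read [C0 read: already in S, no change] -> [S,S] [hit: read from S]
Op 8: C1 read [C1 read: already in S, no change] -> [S,S] [hit: read from S]
Op 9: C0 read [C0 read: already in S, no change] -> [S,S] [hit: read from S]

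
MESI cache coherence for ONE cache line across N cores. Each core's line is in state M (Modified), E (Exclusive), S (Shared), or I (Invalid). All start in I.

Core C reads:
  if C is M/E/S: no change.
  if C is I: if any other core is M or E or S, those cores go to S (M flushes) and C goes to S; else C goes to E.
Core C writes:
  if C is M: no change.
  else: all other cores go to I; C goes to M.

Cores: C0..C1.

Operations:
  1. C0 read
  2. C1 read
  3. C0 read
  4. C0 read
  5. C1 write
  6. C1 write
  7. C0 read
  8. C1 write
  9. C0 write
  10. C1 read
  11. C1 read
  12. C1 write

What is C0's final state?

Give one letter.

Op 1: C0 read [C0 read from I: no other sharers -> C0=E (exclusive)] -> [E,I]
Op 2: C1 read [C1 read from I: others=['C0=E'] -> C1=S, others downsized to S] -> [S,S]
Op 3: C0 read [C0 read: already in S, no change] -> [S,S]
Op 4: C0 read [C0 read: already in S, no change] -> [S,S]
Op 5: C1 write [C1 write: invalidate ['C0=S'] -> C1=M] -> [I,M]
Op 6: C1 write [C1 write: already M (modified), no change] -> [I,M]
Op 7: C0 read [C0 read from I: others=['C1=M'] -> C0=S, others downsized to S] -> [S,S]
Op 8: C1 write [C1 write: invalidate ['C0=S'] -> C1=M] -> [I,M]
Op 9: C0 write [C0 write: invalidate ['C1=M'] -> C0=M] -> [M,I]
Op 10: C1 read [C1 read from I: others=['C0=M'] -> C1=S, others downsized to S] -> [S,S]
Op 11: C1 read [C1 read: already in S, no change] -> [S,S]
Op 12: C1 write [C1 write: invalidate ['C0=S'] -> C1=M] -> [I,M]

Answer: I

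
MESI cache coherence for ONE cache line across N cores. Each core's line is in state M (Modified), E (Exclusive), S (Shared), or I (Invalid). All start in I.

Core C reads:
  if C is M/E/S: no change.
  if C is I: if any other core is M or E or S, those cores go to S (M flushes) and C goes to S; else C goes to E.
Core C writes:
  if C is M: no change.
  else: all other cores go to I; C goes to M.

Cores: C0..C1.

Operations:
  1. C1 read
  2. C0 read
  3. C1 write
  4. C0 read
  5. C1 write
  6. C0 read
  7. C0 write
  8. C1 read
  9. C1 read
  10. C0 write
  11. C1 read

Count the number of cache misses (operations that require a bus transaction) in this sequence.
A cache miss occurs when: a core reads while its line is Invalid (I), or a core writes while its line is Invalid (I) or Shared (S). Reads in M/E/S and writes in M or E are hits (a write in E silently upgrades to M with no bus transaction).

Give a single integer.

Answer: 10

Derivation:
Op 1: C1 read [C1 read from I: no other sharers -> C1=E (exclusive)] -> [I,E] [MISS #1: read from I]
Op 2: C0 read [C0 read from I: others=['C1=E'] -> C0=S, others downsized to S] -> [S,S] [MISS #2: read from I]
Op 3: C1 write [C1 write: invalidate ['C0=S'] -> C1=M] -> [I,M] [MISS #3: write from S]
Op 4: C0 read [C0 read from I: others=['C1=M'] -> C0=S, others downsized to S] -> [S,S] [MISS #4: read from I]
Op 5: C1 write [C1 write: invalidate ['C0=S'] -> C1=M] -> [I,M] [MISS #5: write from S]
Op 6: C0 read [C0 read from I: others=['C1=M'] -> C0=S, others downsized to S] -> [S,S] [MISS #6: read from I]
Op 7: C0 write [C0 write: invalidate ['C1=S'] -> C0=M] -> [M,I] [MISS #7: write from S]
Op 8: C1 read [C1 read from I: others=['C0=M'] -> C1=S, others downsized to S] -> [S,S] [MISS #8: read from I]
Op 9: C1 read [C1 read: already in S, no change] -> [S,S] [hit: read from S]
Op 10: C0 write [C0 write: invalidate ['C1=S'] -> C0=M] -> [M,I] [MISS #9: write from S]
Op 11: C1 read [C1 read from I: others=['C0=M'] -> C1=S, others downsized to S] -> [S,S] [MISS #10: read from I]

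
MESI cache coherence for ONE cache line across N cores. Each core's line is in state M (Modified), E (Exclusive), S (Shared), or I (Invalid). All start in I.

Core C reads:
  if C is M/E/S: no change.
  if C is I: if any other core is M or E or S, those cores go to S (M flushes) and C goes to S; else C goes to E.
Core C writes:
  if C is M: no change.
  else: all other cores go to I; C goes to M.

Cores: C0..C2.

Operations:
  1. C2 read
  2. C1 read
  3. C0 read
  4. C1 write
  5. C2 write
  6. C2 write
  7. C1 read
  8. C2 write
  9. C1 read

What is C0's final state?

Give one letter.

Op 1: C2 read [C2 read from I: no other sharers -> C2=E (exclusive)] -> [I,I,E]
Op 2: C1 read [C1 read from I: others=['C2=E'] -> C1=S, others downsized to S] -> [I,S,S]
Op 3: C0 read [C0 read from I: others=['C1=S', 'C2=S'] -> C0=S, others downsized to S] -> [S,S,S]
Op 4: C1 write [C1 write: invalidate ['C0=S', 'C2=S'] -> C1=M] -> [I,M,I]
Op 5: C2 write [C2 write: invalidate ['C1=M'] -> C2=M] -> [I,I,M]
Op 6: C2 write [C2 write: already M (modified), no change] -> [I,I,M]
Op 7: C1 read [C1 read from I: others=['C2=M'] -> C1=S, others downsized to S] -> [I,S,S]
Op 8: C2 write [C2 write: invalidate ['C1=S'] -> C2=M] -> [I,I,M]
Op 9: C1 read [C1 read from I: others=['C2=M'] -> C1=S, others downsized to S] -> [I,S,S]

Answer: I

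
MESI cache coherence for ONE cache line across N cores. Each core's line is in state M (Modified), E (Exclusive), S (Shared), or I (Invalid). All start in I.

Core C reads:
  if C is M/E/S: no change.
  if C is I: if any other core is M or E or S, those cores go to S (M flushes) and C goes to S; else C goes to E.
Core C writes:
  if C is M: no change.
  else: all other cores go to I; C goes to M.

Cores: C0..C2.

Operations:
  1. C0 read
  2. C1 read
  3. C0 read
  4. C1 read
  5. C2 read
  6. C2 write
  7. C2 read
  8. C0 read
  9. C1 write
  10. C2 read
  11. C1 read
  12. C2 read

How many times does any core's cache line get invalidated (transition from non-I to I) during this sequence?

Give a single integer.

Answer: 4

Derivation:
Op 1: C0 read [C0 read from I: no other sharers -> C0=E (exclusive)] -> [E,I,I] (invalidations this op: 0; running total: 0)
Op 2: C1 read [C1 read from I: others=['C0=E'] -> C1=S, others downsized to S] -> [S,S,I] (invalidations this op: 0; running total: 0)
Op 3: C0 read [C0 read: already in S, no change] -> [S,S,I] (invalidations this op: 0; running total: 0)
Op 4: C1 read [C1 read: already in S, no change] -> [S,S,I] (invalidations this op: 0; running total: 0)
Op 5: C2 read [C2 read from I: others=['C0=S', 'C1=S'] -> C2=S, others downsized to S] -> [S,S,S] (invalidations this op: 0; running total: 0)
Op 6: C2 write [C2 write: invalidate ['C0=S', 'C1=S'] -> C2=M] -> [I,I,M] (invalidations this op: 2; running total: 2)
Op 7: C2 read [C2 read: already in M, no change] -> [I,I,M] (invalidations this op: 0; running total: 2)
Op 8: C0 read [C0 read from I: others=['C2=M'] -> C0=S, others downsized to S] -> [S,I,S] (invalidations this op: 0; running total: 2)
Op 9: C1 write [C1 write: invalidate ['C0=S', 'C2=S'] -> C1=M] -> [I,M,I] (invalidations this op: 2; running total: 4)
Op 10: C2 read [C2 read from I: others=['C1=M'] -> C2=S, others downsized to S] -> [I,S,S] (invalidations this op: 0; running total: 4)
Op 11: C1 read [C1 read: already in S, no change] -> [I,S,S] (invalidations this op: 0; running total: 4)
Op 12: C2 read [C2 read: already in S, no change] -> [I,S,S] (invalidations this op: 0; running total: 4)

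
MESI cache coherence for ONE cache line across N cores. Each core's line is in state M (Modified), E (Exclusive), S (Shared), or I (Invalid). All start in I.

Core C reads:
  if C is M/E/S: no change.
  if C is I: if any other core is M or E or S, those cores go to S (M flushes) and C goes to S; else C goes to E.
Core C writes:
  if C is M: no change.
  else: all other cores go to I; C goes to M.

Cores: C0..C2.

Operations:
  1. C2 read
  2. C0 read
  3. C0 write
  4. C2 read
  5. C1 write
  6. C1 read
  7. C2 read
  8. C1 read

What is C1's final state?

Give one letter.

Op 1: C2 read [C2 read from I: no other sharers -> C2=E (exclusive)] -> [I,I,E]
Op 2: C0 read [C0 read from I: others=['C2=E'] -> C0=S, others downsized to S] -> [S,I,S]
Op 3: C0 write [C0 write: invalidate ['C2=S'] -> C0=M] -> [M,I,I]
Op 4: C2 read [C2 read from I: others=['C0=M'] -> C2=S, others downsized to S] -> [S,I,S]
Op 5: C1 write [C1 write: invalidate ['C0=S', 'C2=S'] -> C1=M] -> [I,M,I]
Op 6: C1 read [C1 read: already in M, no change] -> [I,M,I]
Op 7: C2 read [C2 read from I: others=['C1=M'] -> C2=S, others downsized to S] -> [I,S,S]
Op 8: C1 read [C1 read: already in S, no change] -> [I,S,S]

Answer: S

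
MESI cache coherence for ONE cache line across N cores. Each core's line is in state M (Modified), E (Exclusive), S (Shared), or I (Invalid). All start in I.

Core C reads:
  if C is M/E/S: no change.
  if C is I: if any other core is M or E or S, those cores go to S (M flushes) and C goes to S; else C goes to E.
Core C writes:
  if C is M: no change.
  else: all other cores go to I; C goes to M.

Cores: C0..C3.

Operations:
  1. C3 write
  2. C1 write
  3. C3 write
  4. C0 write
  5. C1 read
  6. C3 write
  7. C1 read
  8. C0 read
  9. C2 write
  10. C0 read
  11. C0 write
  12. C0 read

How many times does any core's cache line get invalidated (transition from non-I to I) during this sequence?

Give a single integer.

Op 1: C3 write [C3 write: invalidate none -> C3=M] -> [I,I,I,M] (invalidations this op: 0; running total: 0)
Op 2: C1 write [C1 write: invalidate ['C3=M'] -> C1=M] -> [I,M,I,I] (invalidations this op: 1; running total: 1)
Op 3: C3 write [C3 write: invalidate ['C1=M'] -> C3=M] -> [I,I,I,M] (invalidations this op: 1; running total: 2)
Op 4: C0 write [C0 write: invalidate ['C3=M'] -> C0=M] -> [M,I,I,I] (invalidations this op: 1; running total: 3)
Op 5: C1 read [C1 read from I: others=['C0=M'] -> C1=S, others downsized to S] -> [S,S,I,I] (invalidations this op: 0; running total: 3)
Op 6: C3 write [C3 write: invalidate ['C0=S', 'C1=S'] -> C3=M] -> [I,I,I,M] (invalidations this op: 2; running total: 5)
Op 7: C1 read [C1 read from I: others=['C3=M'] -> C1=S, others downsized to S] -> [I,S,I,S] (invalidations this op: 0; running total: 5)
Op 8: C0 read [C0 read from I: others=['C1=S', 'C3=S'] -> C0=S, others downsized to S] -> [S,S,I,S] (invalidations this op: 0; running total: 5)
Op 9: C2 write [C2 write: invalidate ['C0=S', 'C1=S', 'C3=S'] -> C2=M] -> [I,I,M,I] (invalidations this op: 3; running total: 8)
Op 10: C0 read [C0 read from I: others=['C2=M'] -> C0=S, others downsized to S] -> [S,I,S,I] (invalidations this op: 0; running total: 8)
Op 11: C0 write [C0 write: invalidate ['C2=S'] -> C0=M] -> [M,I,I,I] (invalidations this op: 1; running total: 9)
Op 12: C0 read [C0 read: already in M, no change] -> [M,I,I,I] (invalidations this op: 0; running total: 9)

Answer: 9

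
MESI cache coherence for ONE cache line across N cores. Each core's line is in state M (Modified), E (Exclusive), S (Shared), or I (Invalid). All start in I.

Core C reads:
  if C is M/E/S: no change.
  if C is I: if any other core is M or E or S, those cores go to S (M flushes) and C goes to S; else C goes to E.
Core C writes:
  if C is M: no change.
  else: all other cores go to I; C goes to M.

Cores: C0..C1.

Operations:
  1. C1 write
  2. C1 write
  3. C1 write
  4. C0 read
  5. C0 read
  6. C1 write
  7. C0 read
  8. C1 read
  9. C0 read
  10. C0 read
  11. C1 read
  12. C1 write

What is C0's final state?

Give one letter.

Op 1: C1 write [C1 write: invalidate none -> C1=M] -> [I,M]
Op 2: C1 write [C1 write: already M (modified), no change] -> [I,M]
Op 3: C1 write [C1 write: already M (modified), no change] -> [I,M]
Op 4: C0 read [C0 read from I: others=['C1=M'] -> C0=S, others downsized to S] -> [S,S]
Op 5: C0 read [C0 read: already in S, no change] -> [S,S]
Op 6: C1 write [C1 write: invalidate ['C0=S'] -> C1=M] -> [I,M]
Op 7: C0 read [C0 read from I: others=['C1=M'] -> C0=S, others downsized to S] -> [S,S]
Op 8: C1 read [C1 read: already in S, no change] -> [S,S]
Op 9: C0 read [C0 read: already in S, no change] -> [S,S]
Op 10: C0 read [C0 read: already in S, no change] -> [S,S]
Op 11: C1 read [C1 read: already in S, no change] -> [S,S]
Op 12: C1 write [C1 write: invalidate ['C0=S'] -> C1=M] -> [I,M]

Answer: I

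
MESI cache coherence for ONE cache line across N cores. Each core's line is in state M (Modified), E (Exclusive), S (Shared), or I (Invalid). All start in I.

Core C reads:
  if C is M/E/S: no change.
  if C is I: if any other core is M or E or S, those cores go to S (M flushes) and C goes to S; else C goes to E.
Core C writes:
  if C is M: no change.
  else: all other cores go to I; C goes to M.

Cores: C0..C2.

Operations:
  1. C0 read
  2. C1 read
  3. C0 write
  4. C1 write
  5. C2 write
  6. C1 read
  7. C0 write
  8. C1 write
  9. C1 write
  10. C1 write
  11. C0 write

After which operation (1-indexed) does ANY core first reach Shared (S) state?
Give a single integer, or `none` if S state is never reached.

Op 1: C0 read [C0 read from I: no other sharers -> C0=E (exclusive)] -> [E,I,I]
Op 2: C1 read [C1 read from I: others=['C0=E'] -> C1=S, others downsized to S] -> [S,S,I]
  -> First S state at op 2; remaining ops need not be traced.

Answer: 2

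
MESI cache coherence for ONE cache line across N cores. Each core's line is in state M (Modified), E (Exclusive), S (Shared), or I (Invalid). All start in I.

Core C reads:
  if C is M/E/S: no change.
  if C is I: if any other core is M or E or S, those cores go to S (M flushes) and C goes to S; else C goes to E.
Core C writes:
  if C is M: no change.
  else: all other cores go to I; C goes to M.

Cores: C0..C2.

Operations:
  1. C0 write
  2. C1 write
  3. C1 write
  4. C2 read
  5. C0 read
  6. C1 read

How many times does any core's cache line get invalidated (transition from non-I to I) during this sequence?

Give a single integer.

Op 1: C0 write [C0 write: invalidate none -> C0=M] -> [M,I,I] (invalidations this op: 0; running total: 0)
Op 2: C1 write [C1 write: invalidate ['C0=M'] -> C1=M] -> [I,M,I] (invalidations this op: 1; running total: 1)
Op 3: C1 write [C1 write: already M (modified), no change] -> [I,M,I] (invalidations this op: 0; running total: 1)
Op 4: C2 read [C2 read from I: others=['C1=M'] -> C2=S, others downsized to S] -> [I,S,S] (invalidations this op: 0; running total: 1)
Op 5: C0 read [C0 read from I: others=['C1=S', 'C2=S'] -> C0=S, others downsized to S] -> [S,S,S] (invalidations this op: 0; running total: 1)
Op 6: C1 read [C1 read: already in S, no change] -> [S,S,S] (invalidations this op: 0; running total: 1)

Answer: 1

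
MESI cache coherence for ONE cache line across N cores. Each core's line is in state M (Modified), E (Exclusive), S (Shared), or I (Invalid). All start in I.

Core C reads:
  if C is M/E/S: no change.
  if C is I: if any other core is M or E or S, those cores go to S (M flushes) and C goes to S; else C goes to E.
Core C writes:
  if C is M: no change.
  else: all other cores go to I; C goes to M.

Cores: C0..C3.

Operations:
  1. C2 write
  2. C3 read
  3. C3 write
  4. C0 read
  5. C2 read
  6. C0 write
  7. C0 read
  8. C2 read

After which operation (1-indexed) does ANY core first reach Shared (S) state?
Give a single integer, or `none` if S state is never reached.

Op 1: C2 write [C2 write: invalidate none -> C2=M] -> [I,I,M,I]
Op 2: C3 read [C3 read from I: others=['C2=M'] -> C3=S, others downsized to S] -> [I,I,S,S]
  -> First S state at op 2; remaining ops need not be traced.

Answer: 2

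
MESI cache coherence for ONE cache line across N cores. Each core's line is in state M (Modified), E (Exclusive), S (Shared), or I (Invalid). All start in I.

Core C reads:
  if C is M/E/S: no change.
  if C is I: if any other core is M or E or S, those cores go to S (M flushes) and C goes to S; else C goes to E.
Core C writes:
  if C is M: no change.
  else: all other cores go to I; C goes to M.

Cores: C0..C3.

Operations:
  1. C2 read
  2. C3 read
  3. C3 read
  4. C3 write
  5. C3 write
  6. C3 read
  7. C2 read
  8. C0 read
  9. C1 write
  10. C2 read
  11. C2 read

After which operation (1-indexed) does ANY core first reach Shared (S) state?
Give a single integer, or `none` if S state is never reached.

Answer: 2

Derivation:
Op 1: C2 read [C2 read from I: no other sharers -> C2=E (exclusive)] -> [I,I,E,I]
Op 2: C3 read [C3 read from I: others=['C2=E'] -> C3=S, others downsized to S] -> [I,I,S,S]
  -> First S state at op 2; remaining ops need not be traced.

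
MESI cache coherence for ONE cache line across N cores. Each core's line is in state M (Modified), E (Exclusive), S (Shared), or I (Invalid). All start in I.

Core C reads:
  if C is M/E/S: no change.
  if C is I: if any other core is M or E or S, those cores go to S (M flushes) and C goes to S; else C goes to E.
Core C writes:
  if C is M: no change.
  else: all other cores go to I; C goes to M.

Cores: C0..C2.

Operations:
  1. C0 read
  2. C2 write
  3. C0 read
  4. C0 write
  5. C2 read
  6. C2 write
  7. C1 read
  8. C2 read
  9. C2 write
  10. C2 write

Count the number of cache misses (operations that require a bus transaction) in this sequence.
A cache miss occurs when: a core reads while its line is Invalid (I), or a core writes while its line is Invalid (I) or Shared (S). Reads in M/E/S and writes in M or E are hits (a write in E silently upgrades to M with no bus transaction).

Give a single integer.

Answer: 8

Derivation:
Op 1: C0 read [C0 read from I: no other sharers -> C0=E (exclusive)] -> [E,I,I] [MISS #1: read from I]
Op 2: C2 write [C2 write: invalidate ['C0=E'] -> C2=M] -> [I,I,M] [MISS #2: write from I]
Op 3: C0 read [C0 read from I: others=['C2=M'] -> C0=S, others downsized to S] -> [S,I,S] [MISS #3: read from I]
Op 4: C0 write [C0 write: invalidate ['C2=S'] -> C0=M] -> [M,I,I] [MISS #4: write from S]
Op 5: C2 read [C2 read from I: others=['C0=M'] -> C2=S, others downsized to S] -> [S,I,S] [MISS #5: read from I]
Op 6: C2 write [C2 write: invalidate ['C0=S'] -> C2=M] -> [I,I,M] [MISS #6: write from S]
Op 7: C1 read [C1 read from I: others=['C2=M'] -> C1=S, others downsized to S] -> [I,S,S] [MISS #7: read from I]
Op 8: C2 read [C2 read: already in S, no change] -> [I,S,S] [hit: read from S]
Op 9: C2 write [C2 write: invalidate ['C1=S'] -> C2=M] -> [I,I,M] [MISS #8: write from S]
Op 10: C2 write [C2 write: already M (modified), no change] -> [I,I,M] [hit: write from M]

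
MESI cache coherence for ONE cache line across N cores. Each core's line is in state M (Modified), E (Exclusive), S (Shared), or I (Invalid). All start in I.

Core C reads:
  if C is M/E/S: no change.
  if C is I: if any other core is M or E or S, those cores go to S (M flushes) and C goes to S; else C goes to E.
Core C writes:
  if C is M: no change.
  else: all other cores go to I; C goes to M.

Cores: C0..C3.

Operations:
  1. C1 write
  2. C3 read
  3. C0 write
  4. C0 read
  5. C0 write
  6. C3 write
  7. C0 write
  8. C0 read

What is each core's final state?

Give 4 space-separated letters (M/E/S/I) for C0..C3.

Op 1: C1 write [C1 write: invalidate none -> C1=M] -> [I,M,I,I]
Op 2: C3 read [C3 read from I: others=['C1=M'] -> C3=S, others downsized to S] -> [I,S,I,S]
Op 3: C0 write [C0 write: invalidate ['C1=S', 'C3=S'] -> C0=M] -> [M,I,I,I]
Op 4: C0 read [C0 read: already in M, no change] -> [M,I,I,I]
Op 5: C0 write [C0 write: already M (modified), no change] -> [M,I,I,I]
Op 6: C3 write [C3 write: invalidate ['C0=M'] -> C3=M] -> [I,I,I,M]
Op 7: C0 write [C0 write: invalidate ['C3=M'] -> C0=M] -> [M,I,I,I]
Op 8: C0 read [C0 read: already in M, no change] -> [M,I,I,I]

Answer: M I I I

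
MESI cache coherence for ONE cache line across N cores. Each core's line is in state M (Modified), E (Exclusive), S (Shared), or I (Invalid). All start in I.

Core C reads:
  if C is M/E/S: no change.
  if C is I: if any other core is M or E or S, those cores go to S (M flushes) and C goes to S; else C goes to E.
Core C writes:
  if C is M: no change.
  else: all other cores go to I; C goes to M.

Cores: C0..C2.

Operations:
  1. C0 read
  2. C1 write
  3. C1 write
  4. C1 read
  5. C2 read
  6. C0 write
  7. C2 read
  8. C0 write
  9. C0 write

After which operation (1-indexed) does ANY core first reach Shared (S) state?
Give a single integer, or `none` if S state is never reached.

Op 1: C0 read [C0 read from I: no other sharers -> C0=E (exclusive)] -> [E,I,I]
Op 2: C1 write [C1 write: invalidate ['C0=E'] -> C1=M] -> [I,M,I]
Op 3: C1 write [C1 write: already M (modified), no change] -> [I,M,I]
Op 4: C1 read [C1 read: already in M, no change] -> [I,M,I]
Op 5: C2 read [C2 read from I: others=['C1=M'] -> C2=S, others downsized to S] -> [I,S,S]
  -> First S state at op 5; remaining ops need not be traced.

Answer: 5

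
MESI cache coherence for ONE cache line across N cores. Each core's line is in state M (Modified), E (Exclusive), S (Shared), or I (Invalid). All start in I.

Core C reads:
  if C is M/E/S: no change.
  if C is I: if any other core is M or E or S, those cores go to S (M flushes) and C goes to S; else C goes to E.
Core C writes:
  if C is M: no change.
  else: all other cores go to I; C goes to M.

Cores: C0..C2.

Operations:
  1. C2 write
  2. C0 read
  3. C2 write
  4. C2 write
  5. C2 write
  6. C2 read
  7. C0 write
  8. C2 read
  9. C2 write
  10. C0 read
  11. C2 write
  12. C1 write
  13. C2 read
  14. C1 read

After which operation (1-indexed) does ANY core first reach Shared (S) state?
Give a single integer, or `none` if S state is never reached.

Op 1: C2 write [C2 write: invalidate none -> C2=M] -> [I,I,M]
Op 2: C0 read [C0 read from I: others=['C2=M'] -> C0=S, others downsized to S] -> [S,I,S]
  -> First S state at op 2; remaining ops need not be traced.

Answer: 2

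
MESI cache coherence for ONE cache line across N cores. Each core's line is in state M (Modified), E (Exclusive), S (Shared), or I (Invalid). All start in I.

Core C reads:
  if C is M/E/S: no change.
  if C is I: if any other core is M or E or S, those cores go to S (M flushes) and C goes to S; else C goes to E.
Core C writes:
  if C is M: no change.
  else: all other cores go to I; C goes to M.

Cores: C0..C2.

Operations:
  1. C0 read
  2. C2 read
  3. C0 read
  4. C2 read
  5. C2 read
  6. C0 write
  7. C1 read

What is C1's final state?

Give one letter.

Op 1: C0 read [C0 read from I: no other sharers -> C0=E (exclusive)] -> [E,I,I]
Op 2: C2 read [C2 read from I: others=['C0=E'] -> C2=S, others downsized to S] -> [S,I,S]
Op 3: C0 read [C0 read: already in S, no change] -> [S,I,S]
Op 4: C2 read [C2 read: already in S, no change] -> [S,I,S]
Op 5: C2 read [C2 read: already in S, no change] -> [S,I,S]
Op 6: C0 write [C0 write: invalidate ['C2=S'] -> C0=M] -> [M,I,I]
Op 7: C1 read [C1 read from I: others=['C0=M'] -> C1=S, others downsized to S] -> [S,S,I]

Answer: S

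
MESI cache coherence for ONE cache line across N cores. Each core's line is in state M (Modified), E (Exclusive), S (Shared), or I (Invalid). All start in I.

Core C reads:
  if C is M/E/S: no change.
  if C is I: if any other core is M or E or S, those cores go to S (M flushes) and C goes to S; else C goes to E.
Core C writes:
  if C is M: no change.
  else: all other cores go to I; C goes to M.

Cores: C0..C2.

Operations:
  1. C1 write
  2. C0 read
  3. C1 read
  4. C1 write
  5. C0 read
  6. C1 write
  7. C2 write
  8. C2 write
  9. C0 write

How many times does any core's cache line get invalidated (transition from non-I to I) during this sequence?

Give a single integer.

Op 1: C1 write [C1 write: invalidate none -> C1=M] -> [I,M,I] (invalidations this op: 0; running total: 0)
Op 2: C0 read [C0 read from I: others=['C1=M'] -> C0=S, others downsized to S] -> [S,S,I] (invalidations this op: 0; running total: 0)
Op 3: C1 read [C1 read: already in S, no change] -> [S,S,I] (invalidations this op: 0; running total: 0)
Op 4: C1 write [C1 write: invalidate ['C0=S'] -> C1=M] -> [I,M,I] (invalidations this op: 1; running total: 1)
Op 5: C0 read [C0 read from I: others=['C1=M'] -> C0=S, others downsized to S] -> [S,S,I] (invalidations this op: 0; running total: 1)
Op 6: C1 write [C1 write: invalidate ['C0=S'] -> C1=M] -> [I,M,I] (invalidations this op: 1; running total: 2)
Op 7: C2 write [C2 write: invalidate ['C1=M'] -> C2=M] -> [I,I,M] (invalidations this op: 1; running total: 3)
Op 8: C2 write [C2 write: already M (modified), no change] -> [I,I,M] (invalidations this op: 0; running total: 3)
Op 9: C0 write [C0 write: invalidate ['C2=M'] -> C0=M] -> [M,I,I] (invalidations this op: 1; running total: 4)

Answer: 4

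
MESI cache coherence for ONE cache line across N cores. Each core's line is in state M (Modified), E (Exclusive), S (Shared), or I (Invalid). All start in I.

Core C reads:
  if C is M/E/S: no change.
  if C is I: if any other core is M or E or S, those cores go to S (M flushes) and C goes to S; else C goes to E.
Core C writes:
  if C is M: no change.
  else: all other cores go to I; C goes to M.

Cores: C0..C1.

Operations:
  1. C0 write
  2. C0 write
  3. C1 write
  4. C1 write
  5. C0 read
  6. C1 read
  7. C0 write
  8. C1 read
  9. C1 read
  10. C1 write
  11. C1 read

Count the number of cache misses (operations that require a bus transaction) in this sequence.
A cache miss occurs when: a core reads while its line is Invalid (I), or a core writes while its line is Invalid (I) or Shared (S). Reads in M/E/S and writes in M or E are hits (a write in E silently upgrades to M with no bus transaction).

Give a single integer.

Answer: 6

Derivation:
Op 1: C0 write [C0 write: invalidate none -> C0=M] -> [M,I] [MISS #1: write from I]
Op 2: C0 write [C0 write: already M (modified), no change] -> [M,I] [hit: write from M]
Op 3: C1 write [C1 write: invalidate ['C0=M'] -> C1=M] -> [I,M] [MISS #2: write from I]
Op 4: C1 write [C1 write: already M (modified), no change] -> [I,M] [hit: write from M]
Op 5: C0 read [C0 read from I: others=['C1=M'] -> C0=S, others downsized to S] -> [S,S] [MISS #3: read from I]
Op 6: C1 read [C1 read: already in S, no change] -> [S,S] [hit: read from S]
Op 7: C0 write [C0 write: invalidate ['C1=S'] -> C0=M] -> [M,I] [MISS #4: write from S]
Op 8: C1 read [C1 read from I: others=['C0=M'] -> C1=S, others downsized to S] -> [S,S] [MISS #5: read from I]
Op 9: C1 read [C1 read: already in S, no change] -> [S,S] [hit: read from S]
Op 10: C1 write [C1 write: invalidate ['C0=S'] -> C1=M] -> [I,M] [MISS #6: write from S]
Op 11: C1 read [C1 read: already in M, no change] -> [I,M] [hit: read from M]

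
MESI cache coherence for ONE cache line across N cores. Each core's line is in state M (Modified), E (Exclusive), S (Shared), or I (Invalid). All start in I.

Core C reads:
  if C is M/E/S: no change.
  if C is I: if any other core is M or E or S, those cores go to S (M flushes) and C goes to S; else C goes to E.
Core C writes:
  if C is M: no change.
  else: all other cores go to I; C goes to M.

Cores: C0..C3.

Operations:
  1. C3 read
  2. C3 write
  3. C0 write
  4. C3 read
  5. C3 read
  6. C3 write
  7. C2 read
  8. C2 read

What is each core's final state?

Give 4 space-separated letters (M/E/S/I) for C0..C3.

Answer: I I S S

Derivation:
Op 1: C3 read [C3 read from I: no other sharers -> C3=E (exclusive)] -> [I,I,I,E]
Op 2: C3 write [C3 write: invalidate none -> C3=M] -> [I,I,I,M]
Op 3: C0 write [C0 write: invalidate ['C3=M'] -> C0=M] -> [M,I,I,I]
Op 4: C3 read [C3 read from I: others=['C0=M'] -> C3=S, others downsized to S] -> [S,I,I,S]
Op 5: C3 read [C3 read: already in S, no change] -> [S,I,I,S]
Op 6: C3 write [C3 write: invalidate ['C0=S'] -> C3=M] -> [I,I,I,M]
Op 7: C2 read [C2 read from I: others=['C3=M'] -> C2=S, others downsized to S] -> [I,I,S,S]
Op 8: C2 read [C2 read: already in S, no change] -> [I,I,S,S]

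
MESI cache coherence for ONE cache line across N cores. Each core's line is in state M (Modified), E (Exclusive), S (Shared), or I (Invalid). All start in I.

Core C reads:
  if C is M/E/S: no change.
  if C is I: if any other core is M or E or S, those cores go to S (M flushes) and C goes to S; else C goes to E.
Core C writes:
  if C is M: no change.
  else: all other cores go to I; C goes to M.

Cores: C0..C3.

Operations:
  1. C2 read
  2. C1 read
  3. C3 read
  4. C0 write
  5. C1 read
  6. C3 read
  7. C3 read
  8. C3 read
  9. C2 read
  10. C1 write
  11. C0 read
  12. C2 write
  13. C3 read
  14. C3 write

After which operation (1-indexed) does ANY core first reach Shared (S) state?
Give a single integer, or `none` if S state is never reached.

Op 1: C2 read [C2 read from I: no other sharers -> C2=E (exclusive)] -> [I,I,E,I]
Op 2: C1 read [C1 read from I: others=['C2=E'] -> C1=S, others downsized to S] -> [I,S,S,I]
  -> First S state at op 2; remaining ops need not be traced.

Answer: 2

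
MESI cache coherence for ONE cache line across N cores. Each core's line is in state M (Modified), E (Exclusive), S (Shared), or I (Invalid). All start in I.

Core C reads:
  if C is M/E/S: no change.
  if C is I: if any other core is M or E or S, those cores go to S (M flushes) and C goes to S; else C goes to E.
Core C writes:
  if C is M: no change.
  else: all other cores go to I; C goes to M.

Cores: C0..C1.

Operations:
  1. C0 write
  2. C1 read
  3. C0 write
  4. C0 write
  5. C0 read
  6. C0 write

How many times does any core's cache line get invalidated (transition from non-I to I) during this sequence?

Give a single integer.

Op 1: C0 write [C0 write: invalidate none -> C0=M] -> [M,I] (invalidations this op: 0; running total: 0)
Op 2: C1 read [C1 read from I: others=['C0=M'] -> C1=S, others downsized to S] -> [S,S] (invalidations this op: 0; running total: 0)
Op 3: C0 write [C0 write: invalidate ['C1=S'] -> C0=M] -> [M,I] (invalidations this op: 1; running total: 1)
Op 4: C0 write [C0 write: already M (modified), no change] -> [M,I] (invalidations this op: 0; running total: 1)
Op 5: C0 read [C0 read: already in M, no change] -> [M,I] (invalidations this op: 0; running total: 1)
Op 6: C0 write [C0 write: already M (modified), no change] -> [M,I] (invalidations this op: 0; running total: 1)

Answer: 1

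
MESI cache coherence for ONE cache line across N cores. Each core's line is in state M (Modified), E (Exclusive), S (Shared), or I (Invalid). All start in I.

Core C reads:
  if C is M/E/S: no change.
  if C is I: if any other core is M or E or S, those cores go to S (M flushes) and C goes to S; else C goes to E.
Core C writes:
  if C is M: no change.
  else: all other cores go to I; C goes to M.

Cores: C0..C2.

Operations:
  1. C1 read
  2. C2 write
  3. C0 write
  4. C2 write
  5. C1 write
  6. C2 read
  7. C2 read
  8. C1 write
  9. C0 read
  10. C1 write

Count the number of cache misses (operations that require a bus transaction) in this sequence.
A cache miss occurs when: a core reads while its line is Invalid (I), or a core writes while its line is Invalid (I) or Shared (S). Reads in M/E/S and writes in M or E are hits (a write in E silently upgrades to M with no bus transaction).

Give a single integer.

Op 1: C1 read [C1 read from I: no other sharers -> C1=E (exclusive)] -> [I,E,I] [MISS #1: read from I]
Op 2: C2 write [C2 write: invalidate ['C1=E'] -> C2=M] -> [I,I,M] [MISS #2: write from I]
Op 3: C0 write [C0 write: invalidate ['C2=M'] -> C0=M] -> [M,I,I] [MISS #3: write from I]
Op 4: C2 write [C2 write: invalidate ['C0=M'] -> C2=M] -> [I,I,M] [MISS #4: write from I]
Op 5: C1 write [C1 write: invalidate ['C2=M'] -> C1=M] -> [I,M,I] [MISS #5: write from I]
Op 6: C2 read [C2 read from I: others=['C1=M'] -> C2=S, others downsized to S] -> [I,S,S] [MISS #6: read from I]
Op 7: C2 read [C2 read: already in S, no change] -> [I,S,S] [hit: read from S]
Op 8: C1 write [C1 write: invalidate ['C2=S'] -> C1=M] -> [I,M,I] [MISS #7: write from S]
Op 9: C0 read [C0 read from I: others=['C1=M'] -> C0=S, others downsized to S] -> [S,S,I] [MISS #8: read from I]
Op 10: C1 write [C1 write: invalidate ['C0=S'] -> C1=M] -> [I,M,I] [MISS #9: write from S]

Answer: 9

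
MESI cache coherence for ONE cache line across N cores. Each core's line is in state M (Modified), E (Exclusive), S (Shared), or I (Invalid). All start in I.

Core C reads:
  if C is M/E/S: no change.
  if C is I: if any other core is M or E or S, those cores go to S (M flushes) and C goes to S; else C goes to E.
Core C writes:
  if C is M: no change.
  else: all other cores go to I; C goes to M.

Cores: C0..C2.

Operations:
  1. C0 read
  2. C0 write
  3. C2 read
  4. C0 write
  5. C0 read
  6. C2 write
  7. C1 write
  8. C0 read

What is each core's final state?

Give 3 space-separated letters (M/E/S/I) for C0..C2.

Answer: S S I

Derivation:
Op 1: C0 read [C0 read from I: no other sharers -> C0=E (exclusive)] -> [E,I,I]
Op 2: C0 write [C0 write: invalidate none -> C0=M] -> [M,I,I]
Op 3: C2 read [C2 read from I: others=['C0=M'] -> C2=S, others downsized to S] -> [S,I,S]
Op 4: C0 write [C0 write: invalidate ['C2=S'] -> C0=M] -> [M,I,I]
Op 5: C0 read [C0 read: already in M, no change] -> [M,I,I]
Op 6: C2 write [C2 write: invalidate ['C0=M'] -> C2=M] -> [I,I,M]
Op 7: C1 write [C1 write: invalidate ['C2=M'] -> C1=M] -> [I,M,I]
Op 8: C0 read [C0 read from I: others=['C1=M'] -> C0=S, others downsized to S] -> [S,S,I]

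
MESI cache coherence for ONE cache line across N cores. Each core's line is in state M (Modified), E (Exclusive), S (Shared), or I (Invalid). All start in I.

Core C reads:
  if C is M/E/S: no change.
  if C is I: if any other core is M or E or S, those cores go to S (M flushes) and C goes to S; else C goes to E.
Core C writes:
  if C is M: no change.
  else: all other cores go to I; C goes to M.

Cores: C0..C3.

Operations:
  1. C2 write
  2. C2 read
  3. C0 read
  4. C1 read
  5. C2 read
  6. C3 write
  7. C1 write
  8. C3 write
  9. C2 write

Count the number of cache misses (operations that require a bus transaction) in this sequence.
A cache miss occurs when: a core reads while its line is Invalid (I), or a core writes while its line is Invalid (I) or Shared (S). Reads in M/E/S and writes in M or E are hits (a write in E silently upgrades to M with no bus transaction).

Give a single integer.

Op 1: C2 write [C2 write: invalidate none -> C2=M] -> [I,I,M,I] [MISS #1: write from I]
Op 2: C2 read [C2 read: already in M, no change] -> [I,I,M,I] [hit: read from M]
Op 3: C0 read [C0 read from I: others=['C2=M'] -> C0=S, others downsized to S] -> [S,I,S,I] [MISS #2: read from I]
Op 4: C1 read [C1 read from I: others=['C0=S', 'C2=S'] -> C1=S, others downsized to S] -> [S,S,S,I] [MISS #3: read from I]
Op 5: C2 read [C2 read: already in S, no change] -> [S,S,S,I] [hit: read from S]
Op 6: C3 write [C3 write: invalidate ['C0=S', 'C1=S', 'C2=S'] -> C3=M] -> [I,I,I,M] [MISS #4: write from I]
Op 7: C1 write [C1 write: invalidate ['C3=M'] -> C1=M] -> [I,M,I,I] [MISS #5: write from I]
Op 8: C3 write [C3 write: invalidate ['C1=M'] -> C3=M] -> [I,I,I,M] [MISS #6: write from I]
Op 9: C2 write [C2 write: invalidate ['C3=M'] -> C2=M] -> [I,I,M,I] [MISS #7: write from I]

Answer: 7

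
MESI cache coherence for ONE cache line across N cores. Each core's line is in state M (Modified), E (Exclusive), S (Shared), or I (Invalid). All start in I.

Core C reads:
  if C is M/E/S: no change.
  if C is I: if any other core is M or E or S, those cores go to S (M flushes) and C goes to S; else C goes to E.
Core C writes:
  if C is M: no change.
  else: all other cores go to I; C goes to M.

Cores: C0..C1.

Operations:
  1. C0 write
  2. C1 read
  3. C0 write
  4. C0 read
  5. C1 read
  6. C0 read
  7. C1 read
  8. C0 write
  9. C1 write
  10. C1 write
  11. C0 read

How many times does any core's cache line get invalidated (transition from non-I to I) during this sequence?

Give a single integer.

Answer: 3

Derivation:
Op 1: C0 write [C0 write: invalidate none -> C0=M] -> [M,I] (invalidations this op: 0; running total: 0)
Op 2: C1 read [C1 read from I: others=['C0=M'] -> C1=S, others downsized to S] -> [S,S] (invalidations this op: 0; running total: 0)
Op 3: C0 write [C0 write: invalidate ['C1=S'] -> C0=M] -> [M,I] (invalidations this op: 1; running total: 1)
Op 4: C0 read [C0 read: already in M, no change] -> [M,I] (invalidations this op: 0; running total: 1)
Op 5: C1 read [C1 read from I: others=['C0=M'] -> C1=S, others downsized to S] -> [S,S] (invalidations this op: 0; running total: 1)
Op 6: C0 read [C0 read: already in S, no change] -> [S,S] (invalidations this op: 0; running total: 1)
Op 7: C1 read [C1 read: already in S, no change] -> [S,S] (invalidations this op: 0; running total: 1)
Op 8: C0 write [C0 write: invalidate ['C1=S'] -> C0=M] -> [M,I] (invalidations this op: 1; running total: 2)
Op 9: C1 write [C1 write: invalidate ['C0=M'] -> C1=M] -> [I,M] (invalidations this op: 1; running total: 3)
Op 10: C1 write [C1 write: already M (modified), no change] -> [I,M] (invalidations this op: 0; running total: 3)
Op 11: C0 read [C0 read from I: others=['C1=M'] -> C0=S, others downsized to S] -> [S,S] (invalidations this op: 0; running total: 3)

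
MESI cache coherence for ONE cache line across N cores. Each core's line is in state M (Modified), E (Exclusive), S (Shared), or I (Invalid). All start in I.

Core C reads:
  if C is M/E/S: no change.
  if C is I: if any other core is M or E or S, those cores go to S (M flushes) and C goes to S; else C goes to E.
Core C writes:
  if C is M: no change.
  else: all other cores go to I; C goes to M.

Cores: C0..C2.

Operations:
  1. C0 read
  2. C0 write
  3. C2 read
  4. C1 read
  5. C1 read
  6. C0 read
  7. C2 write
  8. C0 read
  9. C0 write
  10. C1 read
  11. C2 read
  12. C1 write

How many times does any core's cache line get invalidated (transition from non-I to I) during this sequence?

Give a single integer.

Op 1: C0 read [C0 read from I: no other sharers -> C0=E (exclusive)] -> [E,I,I] (invalidations this op: 0; running total: 0)
Op 2: C0 write [C0 write: invalidate none -> C0=M] -> [M,I,I] (invalidations this op: 0; running total: 0)
Op 3: C2 read [C2 read from I: others=['C0=M'] -> C2=S, others downsized to S] -> [S,I,S] (invalidations this op: 0; running total: 0)
Op 4: C1 read [C1 read from I: others=['C0=S', 'C2=S'] -> C1=S, others downsized to S] -> [S,S,S] (invalidations this op: 0; running total: 0)
Op 5: C1 read [C1 read: already in S, no change] -> [S,S,S] (invalidations this op: 0; running total: 0)
Op 6: C0 read [C0 read: already in S, no change] -> [S,S,S] (invalidations this op: 0; running total: 0)
Op 7: C2 write [C2 write: invalidate ['C0=S', 'C1=S'] -> C2=M] -> [I,I,M] (invalidations this op: 2; running total: 2)
Op 8: C0 read [C0 read from I: others=['C2=M'] -> C0=S, others downsized to S] -> [S,I,S] (invalidations this op: 0; running total: 2)
Op 9: C0 write [C0 write: invalidate ['C2=S'] -> C0=M] -> [M,I,I] (invalidations this op: 1; running total: 3)
Op 10: C1 read [C1 read from I: others=['C0=M'] -> C1=S, others downsized to S] -> [S,S,I] (invalidations this op: 0; running total: 3)
Op 11: C2 read [C2 read from I: others=['C0=S', 'C1=S'] -> C2=S, others downsized to S] -> [S,S,S] (invalidations this op: 0; running total: 3)
Op 12: C1 write [C1 write: invalidate ['C0=S', 'C2=S'] -> C1=M] -> [I,M,I] (invalidations this op: 2; running total: 5)

Answer: 5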